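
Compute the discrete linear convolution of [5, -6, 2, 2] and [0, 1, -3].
y[0] = 5×0 = 0; y[1] = 5×1 + -6×0 = 5; y[2] = 5×-3 + -6×1 + 2×0 = -21; y[3] = -6×-3 + 2×1 + 2×0 = 20; y[4] = 2×-3 + 2×1 = -4; y[5] = 2×-3 = -6

[0, 5, -21, 20, -4, -6]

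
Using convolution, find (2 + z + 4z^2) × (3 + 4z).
Ascending coefficients: a = [2, 1, 4], b = [3, 4]. c[0] = 2×3 = 6; c[1] = 2×4 + 1×3 = 11; c[2] = 1×4 + 4×3 = 16; c[3] = 4×4 = 16. Result coefficients: [6, 11, 16, 16] → 6 + 11z + 16z^2 + 16z^3

6 + 11z + 16z^2 + 16z^3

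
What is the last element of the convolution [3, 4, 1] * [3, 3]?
Use y[k] = Σ_i a[i]·b[k-i] at k=3. y[3] = 1×3 = 3

3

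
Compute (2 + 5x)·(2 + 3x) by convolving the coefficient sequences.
Ascending coefficients: a = [2, 5], b = [2, 3]. c[0] = 2×2 = 4; c[1] = 2×3 + 5×2 = 16; c[2] = 5×3 = 15. Result coefficients: [4, 16, 15] → 4 + 16x + 15x^2

4 + 16x + 15x^2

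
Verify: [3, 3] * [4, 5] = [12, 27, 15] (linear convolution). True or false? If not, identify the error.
Recompute linear convolution of [3, 3] and [4, 5]: y[0] = 3×4 = 12; y[1] = 3×5 + 3×4 = 27; y[2] = 3×5 = 15 → [12, 27, 15]. Given [12, 27, 15] matches, so answer: Yes

Yes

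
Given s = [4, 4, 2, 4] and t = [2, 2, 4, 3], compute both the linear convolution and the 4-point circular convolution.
Linear: y_lin[0] = 4×2 = 8; y_lin[1] = 4×2 + 4×2 = 16; y_lin[2] = 4×4 + 4×2 + 2×2 = 28; y_lin[3] = 4×3 + 4×4 + 2×2 + 4×2 = 40; y_lin[4] = 4×3 + 2×4 + 4×2 = 28; y_lin[5] = 2×3 + 4×4 = 22; y_lin[6] = 4×3 = 12 → [8, 16, 28, 40, 28, 22, 12]. Circular (length 4): y[0] = 4×2 + 4×3 + 2×4 + 4×2 = 36; y[1] = 4×2 + 4×2 + 2×3 + 4×4 = 38; y[2] = 4×4 + 4×2 + 2×2 + 4×3 = 40; y[3] = 4×3 + 4×4 + 2×2 + 4×2 = 40 → [36, 38, 40, 40]

Linear: [8, 16, 28, 40, 28, 22, 12], Circular: [36, 38, 40, 40]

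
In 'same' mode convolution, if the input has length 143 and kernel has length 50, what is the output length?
'Same' mode returns an output with the same length as the input: 143

143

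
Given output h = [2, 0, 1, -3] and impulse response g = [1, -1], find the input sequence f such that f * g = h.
Deconvolve h=[2, 0, 1, -3] by g=[1, -1]. Since g[0]=1, solve forward: f[0] = h[0] / 1 = 2; f[1] = (h[1] - 2×-1) / 1 = 2; f[2] = (h[2] - 2×-1) / 1 = 3. So f = [2, 2, 3]. Check by forward convolution: h[0] = 2×1 = 2; h[1] = 2×-1 + 2×1 = 0; h[2] = 2×-1 + 3×1 = 1; h[3] = 3×-1 = -3

[2, 2, 3]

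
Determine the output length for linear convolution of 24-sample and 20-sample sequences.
Linear/full convolution length: m + n - 1 = 24 + 20 - 1 = 43

43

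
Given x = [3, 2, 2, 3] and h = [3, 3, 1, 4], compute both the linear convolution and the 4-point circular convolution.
Linear: y_lin[0] = 3×3 = 9; y_lin[1] = 3×3 + 2×3 = 15; y_lin[2] = 3×1 + 2×3 + 2×3 = 15; y_lin[3] = 3×4 + 2×1 + 2×3 + 3×3 = 29; y_lin[4] = 2×4 + 2×1 + 3×3 = 19; y_lin[5] = 2×4 + 3×1 = 11; y_lin[6] = 3×4 = 12 → [9, 15, 15, 29, 19, 11, 12]. Circular (length 4): y[0] = 3×3 + 2×4 + 2×1 + 3×3 = 28; y[1] = 3×3 + 2×3 + 2×4 + 3×1 = 26; y[2] = 3×1 + 2×3 + 2×3 + 3×4 = 27; y[3] = 3×4 + 2×1 + 2×3 + 3×3 = 29 → [28, 26, 27, 29]

Linear: [9, 15, 15, 29, 19, 11, 12], Circular: [28, 26, 27, 29]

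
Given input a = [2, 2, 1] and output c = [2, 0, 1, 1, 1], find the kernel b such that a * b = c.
Output length 5 = len(a) + len(b) - 1 ⇒ len(b) = 3. Solve b forward using b[k] = (c[k] - Σ_{i≥1} a[i]·b[k-i]) / a[0]: b[0] = c[0] / a[0] = 2 / 2 = 1; b[1] = (c[1] - 2×1) / a[0] = (0 - 2×1) / 2 = -1; b[2] = (c[2] - 2×-1 - 1×1) / a[0] = (1 - 2×-1 - 1×1) / 2 = 1. So b = [1, -1, 1]. Forward-check [2, 2, 1] * [1, -1, 1]: c[0] = 2×1 = 2; c[1] = 2×-1 + 2×1 = 0; c[2] = 2×1 + 2×-1 + 1×1 = 1; c[3] = 2×1 + 1×-1 = 1; c[4] = 1×1 = 1 → [2, 0, 1, 1, 1] ✓

[1, -1, 1]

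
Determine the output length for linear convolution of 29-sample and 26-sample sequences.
Linear/full convolution length: m + n - 1 = 29 + 26 - 1 = 54

54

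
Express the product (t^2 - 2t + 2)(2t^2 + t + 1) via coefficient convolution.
Ascending coefficients: a = [2, -2, 1], b = [1, 1, 2]. c[0] = 2×1 = 2; c[1] = 2×1 + -2×1 = 0; c[2] = 2×2 + -2×1 + 1×1 = 3; c[3] = -2×2 + 1×1 = -3; c[4] = 1×2 = 2. Result coefficients: [2, 0, 3, -3, 2] → 2t^4 - 3t^3 + 3t^2 + 2

2t^4 - 3t^3 + 3t^2 + 2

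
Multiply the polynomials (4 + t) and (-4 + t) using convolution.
Ascending coefficients: a = [4, 1], b = [-4, 1]. c[0] = 4×-4 = -16; c[1] = 4×1 + 1×-4 = 0; c[2] = 1×1 = 1. Result coefficients: [-16, 0, 1] → -16 + t^2

-16 + t^2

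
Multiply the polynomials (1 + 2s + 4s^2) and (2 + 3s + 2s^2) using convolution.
Ascending coefficients: a = [1, 2, 4], b = [2, 3, 2]. c[0] = 1×2 = 2; c[1] = 1×3 + 2×2 = 7; c[2] = 1×2 + 2×3 + 4×2 = 16; c[3] = 2×2 + 4×3 = 16; c[4] = 4×2 = 8. Result coefficients: [2, 7, 16, 16, 8] → 2 + 7s + 16s^2 + 16s^3 + 8s^4

2 + 7s + 16s^2 + 16s^3 + 8s^4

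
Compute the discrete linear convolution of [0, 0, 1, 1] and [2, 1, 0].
y[0] = 0×2 = 0; y[1] = 0×1 + 0×2 = 0; y[2] = 0×0 + 0×1 + 1×2 = 2; y[3] = 0×0 + 1×1 + 1×2 = 3; y[4] = 1×0 + 1×1 = 1; y[5] = 1×0 = 0

[0, 0, 2, 3, 1, 0]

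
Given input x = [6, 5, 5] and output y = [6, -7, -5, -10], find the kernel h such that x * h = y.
Output length 4 = len(x) + len(h) - 1 ⇒ len(h) = 2. Solve h forward using h[k] = (y[k] - Σ_{i≥1} x[i]·h[k-i]) / x[0]: h[0] = y[0] / x[0] = 6 / 6 = 1; h[1] = (y[1] - 5×1) / x[0] = (-7 - 5×1) / 6 = -2. So h = [1, -2]. Forward-check [6, 5, 5] * [1, -2]: y[0] = 6×1 = 6; y[1] = 6×-2 + 5×1 = -7; y[2] = 5×-2 + 5×1 = -5; y[3] = 5×-2 = -10 → [6, -7, -5, -10] ✓

[1, -2]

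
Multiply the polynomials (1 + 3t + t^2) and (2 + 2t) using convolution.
Ascending coefficients: a = [1, 3, 1], b = [2, 2]. c[0] = 1×2 = 2; c[1] = 1×2 + 3×2 = 8; c[2] = 3×2 + 1×2 = 8; c[3] = 1×2 = 2. Result coefficients: [2, 8, 8, 2] → 2 + 8t + 8t^2 + 2t^3

2 + 8t + 8t^2 + 2t^3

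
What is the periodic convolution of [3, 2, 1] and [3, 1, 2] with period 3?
Use y[k] = Σ_j f[j]·g[(k-j) mod 3]. y[0] = 3×3 + 2×2 + 1×1 = 14; y[1] = 3×1 + 2×3 + 1×2 = 11; y[2] = 3×2 + 2×1 + 1×3 = 11. Result: [14, 11, 11]

[14, 11, 11]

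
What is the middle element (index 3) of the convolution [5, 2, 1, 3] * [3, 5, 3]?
Use y[k] = Σ_i a[i]·b[k-i] at k=3. y[3] = 2×3 + 1×5 + 3×3 = 20

20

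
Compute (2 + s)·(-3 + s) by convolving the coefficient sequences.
Ascending coefficients: a = [2, 1], b = [-3, 1]. c[0] = 2×-3 = -6; c[1] = 2×1 + 1×-3 = -1; c[2] = 1×1 = 1. Result coefficients: [-6, -1, 1] → -6 - s + s^2

-6 - s + s^2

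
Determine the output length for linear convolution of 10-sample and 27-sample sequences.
Linear/full convolution length: m + n - 1 = 10 + 27 - 1 = 36

36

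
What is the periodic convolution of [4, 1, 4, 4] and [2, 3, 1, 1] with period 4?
Use y[k] = Σ_j f[j]·g[(k-j) mod 4]. y[0] = 4×2 + 1×1 + 4×1 + 4×3 = 25; y[1] = 4×3 + 1×2 + 4×1 + 4×1 = 22; y[2] = 4×1 + 1×3 + 4×2 + 4×1 = 19; y[3] = 4×1 + 1×1 + 4×3 + 4×2 = 25. Result: [25, 22, 19, 25]

[25, 22, 19, 25]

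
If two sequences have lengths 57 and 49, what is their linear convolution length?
Linear/full convolution length: m + n - 1 = 57 + 49 - 1 = 105

105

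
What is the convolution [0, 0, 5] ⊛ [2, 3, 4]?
y[0] = 0×2 = 0; y[1] = 0×3 + 0×2 = 0; y[2] = 0×4 + 0×3 + 5×2 = 10; y[3] = 0×4 + 5×3 = 15; y[4] = 5×4 = 20

[0, 0, 10, 15, 20]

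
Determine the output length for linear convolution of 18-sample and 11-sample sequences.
Linear/full convolution length: m + n - 1 = 18 + 11 - 1 = 28

28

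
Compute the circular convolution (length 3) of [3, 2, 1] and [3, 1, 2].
Use y[k] = Σ_j x[j]·h[(k-j) mod 3]. y[0] = 3×3 + 2×2 + 1×1 = 14; y[1] = 3×1 + 2×3 + 1×2 = 11; y[2] = 3×2 + 2×1 + 1×3 = 11. Result: [14, 11, 11]

[14, 11, 11]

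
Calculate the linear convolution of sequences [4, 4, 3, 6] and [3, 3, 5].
y[0] = 4×3 = 12; y[1] = 4×3 + 4×3 = 24; y[2] = 4×5 + 4×3 + 3×3 = 41; y[3] = 4×5 + 3×3 + 6×3 = 47; y[4] = 3×5 + 6×3 = 33; y[5] = 6×5 = 30

[12, 24, 41, 47, 33, 30]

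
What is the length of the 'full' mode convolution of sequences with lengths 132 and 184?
Linear/full convolution length: m + n - 1 = 132 + 184 - 1 = 315

315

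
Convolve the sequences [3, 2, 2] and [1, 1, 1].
y[0] = 3×1 = 3; y[1] = 3×1 + 2×1 = 5; y[2] = 3×1 + 2×1 + 2×1 = 7; y[3] = 2×1 + 2×1 = 4; y[4] = 2×1 = 2

[3, 5, 7, 4, 2]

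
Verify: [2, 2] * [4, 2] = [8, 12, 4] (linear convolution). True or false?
Recompute linear convolution of [2, 2] and [4, 2]: y[0] = 2×4 = 8; y[1] = 2×2 + 2×4 = 12; y[2] = 2×2 = 4 → [8, 12, 4]. Given [8, 12, 4] matches, so answer: Yes

Yes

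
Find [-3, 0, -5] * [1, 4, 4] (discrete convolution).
y[0] = -3×1 = -3; y[1] = -3×4 + 0×1 = -12; y[2] = -3×4 + 0×4 + -5×1 = -17; y[3] = 0×4 + -5×4 = -20; y[4] = -5×4 = -20

[-3, -12, -17, -20, -20]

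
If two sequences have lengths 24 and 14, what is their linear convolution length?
Linear/full convolution length: m + n - 1 = 24 + 14 - 1 = 37

37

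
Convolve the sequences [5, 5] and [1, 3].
y[0] = 5×1 = 5; y[1] = 5×3 + 5×1 = 20; y[2] = 5×3 = 15

[5, 20, 15]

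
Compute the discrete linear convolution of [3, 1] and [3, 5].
y[0] = 3×3 = 9; y[1] = 3×5 + 1×3 = 18; y[2] = 1×5 = 5

[9, 18, 5]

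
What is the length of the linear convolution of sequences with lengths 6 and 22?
Linear/full convolution length: m + n - 1 = 6 + 22 - 1 = 27

27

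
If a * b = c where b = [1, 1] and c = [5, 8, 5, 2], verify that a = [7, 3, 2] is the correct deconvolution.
Forward-compute [7, 3, 2] * [1, 1]: c[0] = 7×1 = 7; c[1] = 7×1 + 3×1 = 10; c[2] = 3×1 + 2×1 = 5; c[3] = 2×1 = 2 → [7, 10, 5, 2]. Does not match given c = [5, 8, 5, 2].

Not verified. [7, 3, 2] * [1, 1] = [7, 10, 5, 2], which differs from [5, 8, 5, 2] at index 0.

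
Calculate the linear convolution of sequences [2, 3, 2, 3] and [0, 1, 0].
y[0] = 2×0 = 0; y[1] = 2×1 + 3×0 = 2; y[2] = 2×0 + 3×1 + 2×0 = 3; y[3] = 3×0 + 2×1 + 3×0 = 2; y[4] = 2×0 + 3×1 = 3; y[5] = 3×0 = 0

[0, 2, 3, 2, 3, 0]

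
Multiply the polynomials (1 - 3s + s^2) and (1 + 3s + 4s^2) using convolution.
Ascending coefficients: a = [1, -3, 1], b = [1, 3, 4]. c[0] = 1×1 = 1; c[1] = 1×3 + -3×1 = 0; c[2] = 1×4 + -3×3 + 1×1 = -4; c[3] = -3×4 + 1×3 = -9; c[4] = 1×4 = 4. Result coefficients: [1, 0, -4, -9, 4] → 1 - 4s^2 - 9s^3 + 4s^4

1 - 4s^2 - 9s^3 + 4s^4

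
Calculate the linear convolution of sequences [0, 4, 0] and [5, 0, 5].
y[0] = 0×5 = 0; y[1] = 0×0 + 4×5 = 20; y[2] = 0×5 + 4×0 + 0×5 = 0; y[3] = 4×5 + 0×0 = 20; y[4] = 0×5 = 0

[0, 20, 0, 20, 0]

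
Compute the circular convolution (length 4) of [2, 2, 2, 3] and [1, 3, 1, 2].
Use y[k] = Σ_j a[j]·b[(k-j) mod 4]. y[0] = 2×1 + 2×2 + 2×1 + 3×3 = 17; y[1] = 2×3 + 2×1 + 2×2 + 3×1 = 15; y[2] = 2×1 + 2×3 + 2×1 + 3×2 = 16; y[3] = 2×2 + 2×1 + 2×3 + 3×1 = 15. Result: [17, 15, 16, 15]

[17, 15, 16, 15]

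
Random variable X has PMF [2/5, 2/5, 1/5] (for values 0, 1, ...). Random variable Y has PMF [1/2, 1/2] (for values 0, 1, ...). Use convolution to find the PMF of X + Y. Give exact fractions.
P(X+Y=k) = Σ_i P(X=i)·P(Y=k-i) — a convolution of [2/5, 2/5, 1/5] and [1/2, 1/2]. P(X+Y=0) = (2/5)×(1/2) = 1/5; P(X+Y=1) = (2/5)×(1/2) + (2/5)×(1/2) = 1/5 + 1/5 = 2/5; P(X+Y=2) = (2/5)×(1/2) + (1/5)×(1/2) = 1/5 + 1/10 = 3/10; P(X+Y=3) = (1/5)×(1/2) = 1/10. PMF: [1/5, 2/5, 3/10, 1/10] (sums to 1 ✓)

[1/5, 2/5, 3/10, 1/10]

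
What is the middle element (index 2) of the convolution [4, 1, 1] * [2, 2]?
Use y[k] = Σ_i a[i]·b[k-i] at k=2. y[2] = 1×2 + 1×2 = 4

4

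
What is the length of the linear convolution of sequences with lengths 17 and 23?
Linear/full convolution length: m + n - 1 = 17 + 23 - 1 = 39

39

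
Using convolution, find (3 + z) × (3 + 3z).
Ascending coefficients: a = [3, 1], b = [3, 3]. c[0] = 3×3 = 9; c[1] = 3×3 + 1×3 = 12; c[2] = 1×3 = 3. Result coefficients: [9, 12, 3] → 9 + 12z + 3z^2

9 + 12z + 3z^2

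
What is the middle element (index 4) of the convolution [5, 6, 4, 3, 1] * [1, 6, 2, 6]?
Use y[k] = Σ_i a[i]·b[k-i] at k=4. y[4] = 6×6 + 4×2 + 3×6 + 1×1 = 63

63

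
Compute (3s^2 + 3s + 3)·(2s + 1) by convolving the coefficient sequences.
Ascending coefficients: a = [3, 3, 3], b = [1, 2]. c[0] = 3×1 = 3; c[1] = 3×2 + 3×1 = 9; c[2] = 3×2 + 3×1 = 9; c[3] = 3×2 = 6. Result coefficients: [3, 9, 9, 6] → 6s^3 + 9s^2 + 9s + 3

6s^3 + 9s^2 + 9s + 3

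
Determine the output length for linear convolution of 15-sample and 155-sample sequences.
Linear/full convolution length: m + n - 1 = 15 + 155 - 1 = 169

169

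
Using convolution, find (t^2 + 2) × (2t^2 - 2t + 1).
Ascending coefficients: a = [2, 0, 1], b = [1, -2, 2]. c[0] = 2×1 = 2; c[1] = 2×-2 + 0×1 = -4; c[2] = 2×2 + 0×-2 + 1×1 = 5; c[3] = 0×2 + 1×-2 = -2; c[4] = 1×2 = 2. Result coefficients: [2, -4, 5, -2, 2] → 2t^4 - 2t^3 + 5t^2 - 4t + 2

2t^4 - 2t^3 + 5t^2 - 4t + 2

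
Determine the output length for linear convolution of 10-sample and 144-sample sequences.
Linear/full convolution length: m + n - 1 = 10 + 144 - 1 = 153

153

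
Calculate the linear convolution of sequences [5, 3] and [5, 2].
y[0] = 5×5 = 25; y[1] = 5×2 + 3×5 = 25; y[2] = 3×2 = 6

[25, 25, 6]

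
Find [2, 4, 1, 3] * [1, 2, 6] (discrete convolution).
y[0] = 2×1 = 2; y[1] = 2×2 + 4×1 = 8; y[2] = 2×6 + 4×2 + 1×1 = 21; y[3] = 4×6 + 1×2 + 3×1 = 29; y[4] = 1×6 + 3×2 = 12; y[5] = 3×6 = 18

[2, 8, 21, 29, 12, 18]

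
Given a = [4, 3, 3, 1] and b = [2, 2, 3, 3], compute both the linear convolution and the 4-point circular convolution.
Linear: y_lin[0] = 4×2 = 8; y_lin[1] = 4×2 + 3×2 = 14; y_lin[2] = 4×3 + 3×2 + 3×2 = 24; y_lin[3] = 4×3 + 3×3 + 3×2 + 1×2 = 29; y_lin[4] = 3×3 + 3×3 + 1×2 = 20; y_lin[5] = 3×3 + 1×3 = 12; y_lin[6] = 1×3 = 3 → [8, 14, 24, 29, 20, 12, 3]. Circular (length 4): y[0] = 4×2 + 3×3 + 3×3 + 1×2 = 28; y[1] = 4×2 + 3×2 + 3×3 + 1×3 = 26; y[2] = 4×3 + 3×2 + 3×2 + 1×3 = 27; y[3] = 4×3 + 3×3 + 3×2 + 1×2 = 29 → [28, 26, 27, 29]

Linear: [8, 14, 24, 29, 20, 12, 3], Circular: [28, 26, 27, 29]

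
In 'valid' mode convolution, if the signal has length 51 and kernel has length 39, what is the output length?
'Valid' mode counts only positions where the kernel fully overlaps the signal: m - n + 1 = 51 - 39 + 1 = 13

13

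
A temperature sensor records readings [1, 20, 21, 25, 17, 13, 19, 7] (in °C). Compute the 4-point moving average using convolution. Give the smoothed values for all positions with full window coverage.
4-point moving average kernel = [1, 1, 1, 1]. Apply in 'valid' mode (full window coverage): avg[0] = (1 + 20 + 21 + 25) / 4 = 16.75; avg[1] = (20 + 21 + 25 + 17) / 4 = 20.75; avg[2] = (21 + 25 + 17 + 13) / 4 = 19.0; avg[3] = (25 + 17 + 13 + 19) / 4 = 18.5; avg[4] = (17 + 13 + 19 + 7) / 4 = 14.0. Smoothed values: [16.75, 20.75, 19.0, 18.5, 14.0]

[16.75, 20.75, 19.0, 18.5, 14.0]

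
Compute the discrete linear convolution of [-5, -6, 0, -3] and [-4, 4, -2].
y[0] = -5×-4 = 20; y[1] = -5×4 + -6×-4 = 4; y[2] = -5×-2 + -6×4 + 0×-4 = -14; y[3] = -6×-2 + 0×4 + -3×-4 = 24; y[4] = 0×-2 + -3×4 = -12; y[5] = -3×-2 = 6

[20, 4, -14, 24, -12, 6]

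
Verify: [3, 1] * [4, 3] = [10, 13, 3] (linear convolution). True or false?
Recompute linear convolution of [3, 1] and [4, 3]: y[0] = 3×4 = 12; y[1] = 3×3 + 1×4 = 13; y[2] = 1×3 = 3 → [12, 13, 3]. Compare to given [10, 13, 3]: they differ at index 0: given 10, correct 12, so answer: No

No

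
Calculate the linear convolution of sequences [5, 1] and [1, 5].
y[0] = 5×1 = 5; y[1] = 5×5 + 1×1 = 26; y[2] = 1×5 = 5

[5, 26, 5]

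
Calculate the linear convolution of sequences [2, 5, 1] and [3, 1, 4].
y[0] = 2×3 = 6; y[1] = 2×1 + 5×3 = 17; y[2] = 2×4 + 5×1 + 1×3 = 16; y[3] = 5×4 + 1×1 = 21; y[4] = 1×4 = 4

[6, 17, 16, 21, 4]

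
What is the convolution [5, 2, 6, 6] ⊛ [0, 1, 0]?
y[0] = 5×0 = 0; y[1] = 5×1 + 2×0 = 5; y[2] = 5×0 + 2×1 + 6×0 = 2; y[3] = 2×0 + 6×1 + 6×0 = 6; y[4] = 6×0 + 6×1 = 6; y[5] = 6×0 = 0

[0, 5, 2, 6, 6, 0]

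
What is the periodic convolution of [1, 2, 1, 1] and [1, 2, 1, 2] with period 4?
Use y[k] = Σ_j u[j]·v[(k-j) mod 4]. y[0] = 1×1 + 2×2 + 1×1 + 1×2 = 8; y[1] = 1×2 + 2×1 + 1×2 + 1×1 = 7; y[2] = 1×1 + 2×2 + 1×1 + 1×2 = 8; y[3] = 1×2 + 2×1 + 1×2 + 1×1 = 7. Result: [8, 7, 8, 7]

[8, 7, 8, 7]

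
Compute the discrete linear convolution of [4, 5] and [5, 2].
y[0] = 4×5 = 20; y[1] = 4×2 + 5×5 = 33; y[2] = 5×2 = 10

[20, 33, 10]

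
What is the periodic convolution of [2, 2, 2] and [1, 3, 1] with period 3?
Use y[k] = Σ_j s[j]·t[(k-j) mod 3]. y[0] = 2×1 + 2×1 + 2×3 = 10; y[1] = 2×3 + 2×1 + 2×1 = 10; y[2] = 2×1 + 2×3 + 2×1 = 10. Result: [10, 10, 10]

[10, 10, 10]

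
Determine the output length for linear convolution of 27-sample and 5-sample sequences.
Linear/full convolution length: m + n - 1 = 27 + 5 - 1 = 31

31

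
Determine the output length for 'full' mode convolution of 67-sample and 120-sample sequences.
Linear/full convolution length: m + n - 1 = 67 + 120 - 1 = 186

186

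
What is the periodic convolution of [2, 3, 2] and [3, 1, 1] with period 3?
Use y[k] = Σ_j u[j]·v[(k-j) mod 3]. y[0] = 2×3 + 3×1 + 2×1 = 11; y[1] = 2×1 + 3×3 + 2×1 = 13; y[2] = 2×1 + 3×1 + 2×3 = 11. Result: [11, 13, 11]

[11, 13, 11]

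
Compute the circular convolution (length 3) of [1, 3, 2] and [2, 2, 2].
Use y[k] = Σ_j u[j]·v[(k-j) mod 3]. y[0] = 1×2 + 3×2 + 2×2 = 12; y[1] = 1×2 + 3×2 + 2×2 = 12; y[2] = 1×2 + 3×2 + 2×2 = 12. Result: [12, 12, 12]

[12, 12, 12]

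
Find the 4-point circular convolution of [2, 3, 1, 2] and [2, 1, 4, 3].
Use y[k] = Σ_j u[j]·v[(k-j) mod 4]. y[0] = 2×2 + 3×3 + 1×4 + 2×1 = 19; y[1] = 2×1 + 3×2 + 1×3 + 2×4 = 19; y[2] = 2×4 + 3×1 + 1×2 + 2×3 = 19; y[3] = 2×3 + 3×4 + 1×1 + 2×2 = 23. Result: [19, 19, 19, 23]

[19, 19, 19, 23]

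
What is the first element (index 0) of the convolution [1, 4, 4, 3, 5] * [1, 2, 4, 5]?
Use y[k] = Σ_i a[i]·b[k-i] at k=0. y[0] = 1×1 = 1

1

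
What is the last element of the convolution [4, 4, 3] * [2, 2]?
Use y[k] = Σ_i a[i]·b[k-i] at k=3. y[3] = 3×2 = 6

6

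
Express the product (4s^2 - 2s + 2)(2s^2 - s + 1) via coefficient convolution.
Ascending coefficients: a = [2, -2, 4], b = [1, -1, 2]. c[0] = 2×1 = 2; c[1] = 2×-1 + -2×1 = -4; c[2] = 2×2 + -2×-1 + 4×1 = 10; c[3] = -2×2 + 4×-1 = -8; c[4] = 4×2 = 8. Result coefficients: [2, -4, 10, -8, 8] → 8s^4 - 8s^3 + 10s^2 - 4s + 2

8s^4 - 8s^3 + 10s^2 - 4s + 2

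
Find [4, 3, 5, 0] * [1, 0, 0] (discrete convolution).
y[0] = 4×1 = 4; y[1] = 4×0 + 3×1 = 3; y[2] = 4×0 + 3×0 + 5×1 = 5; y[3] = 3×0 + 5×0 + 0×1 = 0; y[4] = 5×0 + 0×0 = 0; y[5] = 0×0 = 0

[4, 3, 5, 0, 0, 0]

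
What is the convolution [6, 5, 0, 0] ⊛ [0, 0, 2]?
y[0] = 6×0 = 0; y[1] = 6×0 + 5×0 = 0; y[2] = 6×2 + 5×0 + 0×0 = 12; y[3] = 5×2 + 0×0 + 0×0 = 10; y[4] = 0×2 + 0×0 = 0; y[5] = 0×2 = 0

[0, 0, 12, 10, 0, 0]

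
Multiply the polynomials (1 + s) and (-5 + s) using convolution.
Ascending coefficients: a = [1, 1], b = [-5, 1]. c[0] = 1×-5 = -5; c[1] = 1×1 + 1×-5 = -4; c[2] = 1×1 = 1. Result coefficients: [-5, -4, 1] → -5 - 4s + s^2

-5 - 4s + s^2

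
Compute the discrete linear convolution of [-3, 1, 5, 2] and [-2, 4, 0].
y[0] = -3×-2 = 6; y[1] = -3×4 + 1×-2 = -14; y[2] = -3×0 + 1×4 + 5×-2 = -6; y[3] = 1×0 + 5×4 + 2×-2 = 16; y[4] = 5×0 + 2×4 = 8; y[5] = 2×0 = 0

[6, -14, -6, 16, 8, 0]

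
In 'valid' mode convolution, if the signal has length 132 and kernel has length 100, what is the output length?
'Valid' mode counts only positions where the kernel fully overlaps the signal: m - n + 1 = 132 - 100 + 1 = 33

33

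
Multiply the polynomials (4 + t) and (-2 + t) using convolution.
Ascending coefficients: a = [4, 1], b = [-2, 1]. c[0] = 4×-2 = -8; c[1] = 4×1 + 1×-2 = 2; c[2] = 1×1 = 1. Result coefficients: [-8, 2, 1] → -8 + 2t + t^2

-8 + 2t + t^2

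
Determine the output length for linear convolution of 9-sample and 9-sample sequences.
Linear/full convolution length: m + n - 1 = 9 + 9 - 1 = 17

17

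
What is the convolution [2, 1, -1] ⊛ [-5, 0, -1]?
y[0] = 2×-5 = -10; y[1] = 2×0 + 1×-5 = -5; y[2] = 2×-1 + 1×0 + -1×-5 = 3; y[3] = 1×-1 + -1×0 = -1; y[4] = -1×-1 = 1

[-10, -5, 3, -1, 1]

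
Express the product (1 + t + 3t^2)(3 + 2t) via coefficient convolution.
Ascending coefficients: a = [1, 1, 3], b = [3, 2]. c[0] = 1×3 = 3; c[1] = 1×2 + 1×3 = 5; c[2] = 1×2 + 3×3 = 11; c[3] = 3×2 = 6. Result coefficients: [3, 5, 11, 6] → 3 + 5t + 11t^2 + 6t^3

3 + 5t + 11t^2 + 6t^3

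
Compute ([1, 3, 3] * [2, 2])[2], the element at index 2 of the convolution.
Use y[k] = Σ_i a[i]·b[k-i] at k=2. y[2] = 3×2 + 3×2 = 12

12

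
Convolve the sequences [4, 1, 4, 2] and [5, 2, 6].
y[0] = 4×5 = 20; y[1] = 4×2 + 1×5 = 13; y[2] = 4×6 + 1×2 + 4×5 = 46; y[3] = 1×6 + 4×2 + 2×5 = 24; y[4] = 4×6 + 2×2 = 28; y[5] = 2×6 = 12

[20, 13, 46, 24, 28, 12]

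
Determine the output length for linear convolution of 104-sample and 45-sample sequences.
Linear/full convolution length: m + n - 1 = 104 + 45 - 1 = 148

148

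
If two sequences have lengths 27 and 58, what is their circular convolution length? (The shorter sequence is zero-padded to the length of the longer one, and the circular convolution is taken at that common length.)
Circular convolution (zero-padding the shorter input) has length max(m, n) = max(27, 58) = 58

58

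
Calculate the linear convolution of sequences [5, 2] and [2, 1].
y[0] = 5×2 = 10; y[1] = 5×1 + 2×2 = 9; y[2] = 2×1 = 2

[10, 9, 2]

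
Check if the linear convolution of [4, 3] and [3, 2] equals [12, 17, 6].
Recompute linear convolution of [4, 3] and [3, 2]: y[0] = 4×3 = 12; y[1] = 4×2 + 3×3 = 17; y[2] = 3×2 = 6 → [12, 17, 6]. Given [12, 17, 6] matches, so answer: Yes

Yes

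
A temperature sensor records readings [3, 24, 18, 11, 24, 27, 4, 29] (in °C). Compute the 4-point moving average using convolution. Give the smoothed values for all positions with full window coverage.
4-point moving average kernel = [1, 1, 1, 1]. Apply in 'valid' mode (full window coverage): avg[0] = (3 + 24 + 18 + 11) / 4 = 14.0; avg[1] = (24 + 18 + 11 + 24) / 4 = 19.25; avg[2] = (18 + 11 + 24 + 27) / 4 = 20.0; avg[3] = (11 + 24 + 27 + 4) / 4 = 16.5; avg[4] = (24 + 27 + 4 + 29) / 4 = 21.0. Smoothed values: [14.0, 19.25, 20.0, 16.5, 21.0]

[14.0, 19.25, 20.0, 16.5, 21.0]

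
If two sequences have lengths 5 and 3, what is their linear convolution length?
Linear/full convolution length: m + n - 1 = 5 + 3 - 1 = 7

7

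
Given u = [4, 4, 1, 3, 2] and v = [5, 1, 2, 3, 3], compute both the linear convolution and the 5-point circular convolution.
Linear: y_lin[0] = 4×5 = 20; y_lin[1] = 4×1 + 4×5 = 24; y_lin[2] = 4×2 + 4×1 + 1×5 = 17; y_lin[3] = 4×3 + 4×2 + 1×1 + 3×5 = 36; y_lin[4] = 4×3 + 4×3 + 1×2 + 3×1 + 2×5 = 39; y_lin[5] = 4×3 + 1×3 + 3×2 + 2×1 = 23; y_lin[6] = 1×3 + 3×3 + 2×2 = 16; y_lin[7] = 3×3 + 2×3 = 15; y_lin[8] = 2×3 = 6 → [20, 24, 17, 36, 39, 23, 16, 15, 6]. Circular (length 5): y[0] = 4×5 + 4×3 + 1×3 + 3×2 + 2×1 = 43; y[1] = 4×1 + 4×5 + 1×3 + 3×3 + 2×2 = 40; y[2] = 4×2 + 4×1 + 1×5 + 3×3 + 2×3 = 32; y[3] = 4×3 + 4×2 + 1×1 + 3×5 + 2×3 = 42; y[4] = 4×3 + 4×3 + 1×2 + 3×1 + 2×5 = 39 → [43, 40, 32, 42, 39]

Linear: [20, 24, 17, 36, 39, 23, 16, 15, 6], Circular: [43, 40, 32, 42, 39]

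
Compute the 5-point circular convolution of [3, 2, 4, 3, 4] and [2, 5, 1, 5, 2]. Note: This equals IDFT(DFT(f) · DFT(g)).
Either evaluate y[k] = Σ_j f[j]·g[(k-j) mod 5] directly, or use IDFT(DFT(f) · DFT(g)). y[0] = 3×2 + 2×2 + 4×5 + 3×1 + 4×5 = 53; y[1] = 3×5 + 2×2 + 4×2 + 3×5 + 4×1 = 46; y[2] = 3×1 + 2×5 + 4×2 + 3×2 + 4×5 = 47; y[3] = 3×5 + 2×1 + 4×5 + 3×2 + 4×2 = 51; y[4] = 3×2 + 2×5 + 4×1 + 3×5 + 4×2 = 43. Result: [53, 46, 47, 51, 43]

[53, 46, 47, 51, 43]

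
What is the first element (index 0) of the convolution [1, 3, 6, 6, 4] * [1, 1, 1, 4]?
Use y[k] = Σ_i a[i]·b[k-i] at k=0. y[0] = 1×1 = 1

1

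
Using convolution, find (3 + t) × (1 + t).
Ascending coefficients: a = [3, 1], b = [1, 1]. c[0] = 3×1 = 3; c[1] = 3×1 + 1×1 = 4; c[2] = 1×1 = 1. Result coefficients: [3, 4, 1] → 3 + 4t + t^2

3 + 4t + t^2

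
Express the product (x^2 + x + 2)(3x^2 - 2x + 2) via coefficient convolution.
Ascending coefficients: a = [2, 1, 1], b = [2, -2, 3]. c[0] = 2×2 = 4; c[1] = 2×-2 + 1×2 = -2; c[2] = 2×3 + 1×-2 + 1×2 = 6; c[3] = 1×3 + 1×-2 = 1; c[4] = 1×3 = 3. Result coefficients: [4, -2, 6, 1, 3] → 3x^4 + x^3 + 6x^2 - 2x + 4

3x^4 + x^3 + 6x^2 - 2x + 4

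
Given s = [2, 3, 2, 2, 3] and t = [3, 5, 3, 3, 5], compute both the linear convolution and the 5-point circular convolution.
Linear: y_lin[0] = 2×3 = 6; y_lin[1] = 2×5 + 3×3 = 19; y_lin[2] = 2×3 + 3×5 + 2×3 = 27; y_lin[3] = 2×3 + 3×3 + 2×5 + 2×3 = 31; y_lin[4] = 2×5 + 3×3 + 2×3 + 2×5 + 3×3 = 44; y_lin[5] = 3×5 + 2×3 + 2×3 + 3×5 = 42; y_lin[6] = 2×5 + 2×3 + 3×3 = 25; y_lin[7] = 2×5 + 3×3 = 19; y_lin[8] = 3×5 = 15 → [6, 19, 27, 31, 44, 42, 25, 19, 15]. Circular (length 5): y[0] = 2×3 + 3×5 + 2×3 + 2×3 + 3×5 = 48; y[1] = 2×5 + 3×3 + 2×5 + 2×3 + 3×3 = 44; y[2] = 2×3 + 3×5 + 2×3 + 2×5 + 3×3 = 46; y[3] = 2×3 + 3×3 + 2×5 + 2×3 + 3×5 = 46; y[4] = 2×5 + 3×3 + 2×3 + 2×5 + 3×3 = 44 → [48, 44, 46, 46, 44]

Linear: [6, 19, 27, 31, 44, 42, 25, 19, 15], Circular: [48, 44, 46, 46, 44]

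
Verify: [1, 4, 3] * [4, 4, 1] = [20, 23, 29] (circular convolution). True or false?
Recompute circular convolution of [1, 4, 3] and [4, 4, 1]: y[0] = 1×4 + 4×1 + 3×4 = 20; y[1] = 1×4 + 4×4 + 3×1 = 23; y[2] = 1×1 + 4×4 + 3×4 = 29 → [20, 23, 29]. Given [20, 23, 29] matches, so answer: Yes

Yes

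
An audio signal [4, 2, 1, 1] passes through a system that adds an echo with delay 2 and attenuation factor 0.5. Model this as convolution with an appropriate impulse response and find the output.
Direct-path + delayed-attenuated-path model → impulse response h = [1, 0, 0.5] (1 at lag 0, 0.5 at lag 2). Output y[n] = x[n] + 0.5·x[n - 2] (with x[n] = 0 outside 0..3): y[0] = 4 + 0.5×0 = 4; y[1] = 2 + 0.5×0 = 2; y[2] = 1 + 0.5×4 = 3.0; y[3] = 1 + 0.5×2 = 2.0; y[4] = 0 + 0.5×1 = 0.5; y[5] = 0 + 0.5×1 = 0.5. So y = [4, 2, 3.0, 2.0, 0.5, 0.5]

[4, 2, 3.0, 2.0, 0.5, 0.5]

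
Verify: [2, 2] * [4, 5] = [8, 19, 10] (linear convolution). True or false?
Recompute linear convolution of [2, 2] and [4, 5]: y[0] = 2×4 = 8; y[1] = 2×5 + 2×4 = 18; y[2] = 2×5 = 10 → [8, 18, 10]. Compare to given [8, 19, 10]: they differ at index 1: given 19, correct 18, so answer: No

No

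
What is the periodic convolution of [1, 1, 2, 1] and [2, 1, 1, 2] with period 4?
Use y[k] = Σ_j x[j]·h[(k-j) mod 4]. y[0] = 1×2 + 1×2 + 2×1 + 1×1 = 7; y[1] = 1×1 + 1×2 + 2×2 + 1×1 = 8; y[2] = 1×1 + 1×1 + 2×2 + 1×2 = 8; y[3] = 1×2 + 1×1 + 2×1 + 1×2 = 7. Result: [7, 8, 8, 7]

[7, 8, 8, 7]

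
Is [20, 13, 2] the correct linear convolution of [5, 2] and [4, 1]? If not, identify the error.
Recompute linear convolution of [5, 2] and [4, 1]: y[0] = 5×4 = 20; y[1] = 5×1 + 2×4 = 13; y[2] = 2×1 = 2 → [20, 13, 2]. Given [20, 13, 2] matches, so answer: Yes

Yes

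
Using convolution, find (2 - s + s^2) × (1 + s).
Ascending coefficients: a = [2, -1, 1], b = [1, 1]. c[0] = 2×1 = 2; c[1] = 2×1 + -1×1 = 1; c[2] = -1×1 + 1×1 = 0; c[3] = 1×1 = 1. Result coefficients: [2, 1, 0, 1] → 2 + s + s^3

2 + s + s^3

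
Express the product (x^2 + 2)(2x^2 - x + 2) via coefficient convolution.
Ascending coefficients: a = [2, 0, 1], b = [2, -1, 2]. c[0] = 2×2 = 4; c[1] = 2×-1 + 0×2 = -2; c[2] = 2×2 + 0×-1 + 1×2 = 6; c[3] = 0×2 + 1×-1 = -1; c[4] = 1×2 = 2. Result coefficients: [4, -2, 6, -1, 2] → 2x^4 - x^3 + 6x^2 - 2x + 4

2x^4 - x^3 + 6x^2 - 2x + 4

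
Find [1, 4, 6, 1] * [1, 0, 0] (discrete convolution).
y[0] = 1×1 = 1; y[1] = 1×0 + 4×1 = 4; y[2] = 1×0 + 4×0 + 6×1 = 6; y[3] = 4×0 + 6×0 + 1×1 = 1; y[4] = 6×0 + 1×0 = 0; y[5] = 1×0 = 0

[1, 4, 6, 1, 0, 0]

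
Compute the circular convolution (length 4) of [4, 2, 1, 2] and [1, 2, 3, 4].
Use y[k] = Σ_j s[j]·t[(k-j) mod 4]. y[0] = 4×1 + 2×4 + 1×3 + 2×2 = 19; y[1] = 4×2 + 2×1 + 1×4 + 2×3 = 20; y[2] = 4×3 + 2×2 + 1×1 + 2×4 = 25; y[3] = 4×4 + 2×3 + 1×2 + 2×1 = 26. Result: [19, 20, 25, 26]

[19, 20, 25, 26]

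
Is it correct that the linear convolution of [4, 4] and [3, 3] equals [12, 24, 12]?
Recompute linear convolution of [4, 4] and [3, 3]: y[0] = 4×3 = 12; y[1] = 4×3 + 4×3 = 24; y[2] = 4×3 = 12 → [12, 24, 12]. Given [12, 24, 12] matches, so answer: Yes

Yes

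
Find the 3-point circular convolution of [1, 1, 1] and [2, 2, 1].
Use y[k] = Σ_j x[j]·h[(k-j) mod 3]. y[0] = 1×2 + 1×1 + 1×2 = 5; y[1] = 1×2 + 1×2 + 1×1 = 5; y[2] = 1×1 + 1×2 + 1×2 = 5. Result: [5, 5, 5]

[5, 5, 5]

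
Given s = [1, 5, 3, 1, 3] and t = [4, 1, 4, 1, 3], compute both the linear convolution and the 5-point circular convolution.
Linear: y_lin[0] = 1×4 = 4; y_lin[1] = 1×1 + 5×4 = 21; y_lin[2] = 1×4 + 5×1 + 3×4 = 21; y_lin[3] = 1×1 + 5×4 + 3×1 + 1×4 = 28; y_lin[4] = 1×3 + 5×1 + 3×4 + 1×1 + 3×4 = 33; y_lin[5] = 5×3 + 3×1 + 1×4 + 3×1 = 25; y_lin[6] = 3×3 + 1×1 + 3×4 = 22; y_lin[7] = 1×3 + 3×1 = 6; y_lin[8] = 3×3 = 9 → [4, 21, 21, 28, 33, 25, 22, 6, 9]. Circular (length 5): y[0] = 1×4 + 5×3 + 3×1 + 1×4 + 3×1 = 29; y[1] = 1×1 + 5×4 + 3×3 + 1×1 + 3×4 = 43; y[2] = 1×4 + 5×1 + 3×4 + 1×3 + 3×1 = 27; y[3] = 1×1 + 5×4 + 3×1 + 1×4 + 3×3 = 37; y[4] = 1×3 + 5×1 + 3×4 + 1×1 + 3×4 = 33 → [29, 43, 27, 37, 33]

Linear: [4, 21, 21, 28, 33, 25, 22, 6, 9], Circular: [29, 43, 27, 37, 33]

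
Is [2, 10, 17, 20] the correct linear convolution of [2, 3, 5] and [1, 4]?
Recompute linear convolution of [2, 3, 5] and [1, 4]: y[0] = 2×1 = 2; y[1] = 2×4 + 3×1 = 11; y[2] = 3×4 + 5×1 = 17; y[3] = 5×4 = 20 → [2, 11, 17, 20]. Compare to given [2, 10, 17, 20]: they differ at index 1: given 10, correct 11, so answer: No

No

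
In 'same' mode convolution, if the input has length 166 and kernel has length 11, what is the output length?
'Same' mode returns an output with the same length as the input: 166

166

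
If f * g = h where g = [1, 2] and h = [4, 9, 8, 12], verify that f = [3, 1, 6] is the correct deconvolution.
Forward-compute [3, 1, 6] * [1, 2]: h[0] = 3×1 = 3; h[1] = 3×2 + 1×1 = 7; h[2] = 1×2 + 6×1 = 8; h[3] = 6×2 = 12 → [3, 7, 8, 12]. Does not match given h = [4, 9, 8, 12].

Not verified. [3, 1, 6] * [1, 2] = [3, 7, 8, 12], which differs from [4, 9, 8, 12] at index 0.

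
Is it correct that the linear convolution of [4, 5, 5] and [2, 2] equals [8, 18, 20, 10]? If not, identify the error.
Recompute linear convolution of [4, 5, 5] and [2, 2]: y[0] = 4×2 = 8; y[1] = 4×2 + 5×2 = 18; y[2] = 5×2 + 5×2 = 20; y[3] = 5×2 = 10 → [8, 18, 20, 10]. Given [8, 18, 20, 10] matches, so answer: Yes

Yes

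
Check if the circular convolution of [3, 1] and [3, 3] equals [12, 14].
Recompute circular convolution of [3, 1] and [3, 3]: y[0] = 3×3 + 1×3 = 12; y[1] = 3×3 + 1×3 = 12 → [12, 12]. Compare to given [12, 14]: they differ at index 1: given 14, correct 12, so answer: No

No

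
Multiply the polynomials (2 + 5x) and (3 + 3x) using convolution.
Ascending coefficients: a = [2, 5], b = [3, 3]. c[0] = 2×3 = 6; c[1] = 2×3 + 5×3 = 21; c[2] = 5×3 = 15. Result coefficients: [6, 21, 15] → 6 + 21x + 15x^2

6 + 21x + 15x^2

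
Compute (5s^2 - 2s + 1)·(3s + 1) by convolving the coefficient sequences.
Ascending coefficients: a = [1, -2, 5], b = [1, 3]. c[0] = 1×1 = 1; c[1] = 1×3 + -2×1 = 1; c[2] = -2×3 + 5×1 = -1; c[3] = 5×3 = 15. Result coefficients: [1, 1, -1, 15] → 15s^3 - s^2 + s + 1

15s^3 - s^2 + s + 1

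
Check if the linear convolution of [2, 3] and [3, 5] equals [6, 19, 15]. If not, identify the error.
Recompute linear convolution of [2, 3] and [3, 5]: y[0] = 2×3 = 6; y[1] = 2×5 + 3×3 = 19; y[2] = 3×5 = 15 → [6, 19, 15]. Given [6, 19, 15] matches, so answer: Yes

Yes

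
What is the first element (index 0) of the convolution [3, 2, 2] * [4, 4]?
Use y[k] = Σ_i a[i]·b[k-i] at k=0. y[0] = 3×4 = 12

12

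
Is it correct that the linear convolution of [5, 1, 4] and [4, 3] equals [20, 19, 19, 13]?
Recompute linear convolution of [5, 1, 4] and [4, 3]: y[0] = 5×4 = 20; y[1] = 5×3 + 1×4 = 19; y[2] = 1×3 + 4×4 = 19; y[3] = 4×3 = 12 → [20, 19, 19, 12]. Compare to given [20, 19, 19, 13]: they differ at index 3: given 13, correct 12, so answer: No

No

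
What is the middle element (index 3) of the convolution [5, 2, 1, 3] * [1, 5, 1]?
Use y[k] = Σ_i a[i]·b[k-i] at k=3. y[3] = 2×1 + 1×5 + 3×1 = 10

10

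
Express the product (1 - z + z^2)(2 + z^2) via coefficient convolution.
Ascending coefficients: a = [1, -1, 1], b = [2, 0, 1]. c[0] = 1×2 = 2; c[1] = 1×0 + -1×2 = -2; c[2] = 1×1 + -1×0 + 1×2 = 3; c[3] = -1×1 + 1×0 = -1; c[4] = 1×1 = 1. Result coefficients: [2, -2, 3, -1, 1] → 2 - 2z + 3z^2 - z^3 + z^4

2 - 2z + 3z^2 - z^3 + z^4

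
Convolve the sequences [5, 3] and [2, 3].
y[0] = 5×2 = 10; y[1] = 5×3 + 3×2 = 21; y[2] = 3×3 = 9

[10, 21, 9]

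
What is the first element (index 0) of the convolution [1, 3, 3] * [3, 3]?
Use y[k] = Σ_i a[i]·b[k-i] at k=0. y[0] = 1×3 = 3

3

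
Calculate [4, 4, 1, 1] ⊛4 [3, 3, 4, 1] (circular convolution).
Use y[k] = Σ_j s[j]·t[(k-j) mod 4]. y[0] = 4×3 + 4×1 + 1×4 + 1×3 = 23; y[1] = 4×3 + 4×3 + 1×1 + 1×4 = 29; y[2] = 4×4 + 4×3 + 1×3 + 1×1 = 32; y[3] = 4×1 + 4×4 + 1×3 + 1×3 = 26. Result: [23, 29, 32, 26]

[23, 29, 32, 26]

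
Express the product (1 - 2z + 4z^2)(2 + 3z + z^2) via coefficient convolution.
Ascending coefficients: a = [1, -2, 4], b = [2, 3, 1]. c[0] = 1×2 = 2; c[1] = 1×3 + -2×2 = -1; c[2] = 1×1 + -2×3 + 4×2 = 3; c[3] = -2×1 + 4×3 = 10; c[4] = 4×1 = 4. Result coefficients: [2, -1, 3, 10, 4] → 2 - z + 3z^2 + 10z^3 + 4z^4

2 - z + 3z^2 + 10z^3 + 4z^4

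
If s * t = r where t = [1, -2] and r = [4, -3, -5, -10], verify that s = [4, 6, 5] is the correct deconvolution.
Forward-compute [4, 6, 5] * [1, -2]: r[0] = 4×1 = 4; r[1] = 4×-2 + 6×1 = -2; r[2] = 6×-2 + 5×1 = -7; r[3] = 5×-2 = -10 → [4, -2, -7, -10]. Does not match given r = [4, -3, -5, -10].

Not verified. [4, 6, 5] * [1, -2] = [4, -2, -7, -10], which differs from [4, -3, -5, -10] at index 1.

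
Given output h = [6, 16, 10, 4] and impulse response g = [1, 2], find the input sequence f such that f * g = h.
Deconvolve h=[6, 16, 10, 4] by g=[1, 2]. Since g[0]=1, solve forward: f[0] = h[0] / 1 = 6; f[1] = (h[1] - 6×2) / 1 = 4; f[2] = (h[2] - 4×2) / 1 = 2. So f = [6, 4, 2]. Check by forward convolution: h[0] = 6×1 = 6; h[1] = 6×2 + 4×1 = 16; h[2] = 4×2 + 2×1 = 10; h[3] = 2×2 = 4

[6, 4, 2]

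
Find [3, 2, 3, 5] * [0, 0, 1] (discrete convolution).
y[0] = 3×0 = 0; y[1] = 3×0 + 2×0 = 0; y[2] = 3×1 + 2×0 + 3×0 = 3; y[3] = 2×1 + 3×0 + 5×0 = 2; y[4] = 3×1 + 5×0 = 3; y[5] = 5×1 = 5

[0, 0, 3, 2, 3, 5]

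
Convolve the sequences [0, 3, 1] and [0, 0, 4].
y[0] = 0×0 = 0; y[1] = 0×0 + 3×0 = 0; y[2] = 0×4 + 3×0 + 1×0 = 0; y[3] = 3×4 + 1×0 = 12; y[4] = 1×4 = 4

[0, 0, 0, 12, 4]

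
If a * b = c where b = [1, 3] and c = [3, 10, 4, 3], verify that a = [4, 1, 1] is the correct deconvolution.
Forward-compute [4, 1, 1] * [1, 3]: c[0] = 4×1 = 4; c[1] = 4×3 + 1×1 = 13; c[2] = 1×3 + 1×1 = 4; c[3] = 1×3 = 3 → [4, 13, 4, 3]. Does not match given c = [3, 10, 4, 3].

Not verified. [4, 1, 1] * [1, 3] = [4, 13, 4, 3], which differs from [3, 10, 4, 3] at index 0.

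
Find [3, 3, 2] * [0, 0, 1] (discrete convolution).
y[0] = 3×0 = 0; y[1] = 3×0 + 3×0 = 0; y[2] = 3×1 + 3×0 + 2×0 = 3; y[3] = 3×1 + 2×0 = 3; y[4] = 2×1 = 2

[0, 0, 3, 3, 2]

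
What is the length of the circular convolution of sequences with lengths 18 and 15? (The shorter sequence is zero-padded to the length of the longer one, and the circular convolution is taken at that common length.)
Circular convolution (zero-padding the shorter input) has length max(m, n) = max(18, 15) = 18

18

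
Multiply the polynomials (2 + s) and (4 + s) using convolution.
Ascending coefficients: a = [2, 1], b = [4, 1]. c[0] = 2×4 = 8; c[1] = 2×1 + 1×4 = 6; c[2] = 1×1 = 1. Result coefficients: [8, 6, 1] → 8 + 6s + s^2

8 + 6s + s^2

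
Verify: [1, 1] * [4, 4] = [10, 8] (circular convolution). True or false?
Recompute circular convolution of [1, 1] and [4, 4]: y[0] = 1×4 + 1×4 = 8; y[1] = 1×4 + 1×4 = 8 → [8, 8]. Compare to given [10, 8]: they differ at index 0: given 10, correct 8, so answer: No

No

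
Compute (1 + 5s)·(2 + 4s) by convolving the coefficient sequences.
Ascending coefficients: a = [1, 5], b = [2, 4]. c[0] = 1×2 = 2; c[1] = 1×4 + 5×2 = 14; c[2] = 5×4 = 20. Result coefficients: [2, 14, 20] → 2 + 14s + 20s^2

2 + 14s + 20s^2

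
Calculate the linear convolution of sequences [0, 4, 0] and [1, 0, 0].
y[0] = 0×1 = 0; y[1] = 0×0 + 4×1 = 4; y[2] = 0×0 + 4×0 + 0×1 = 0; y[3] = 4×0 + 0×0 = 0; y[4] = 0×0 = 0

[0, 4, 0, 0, 0]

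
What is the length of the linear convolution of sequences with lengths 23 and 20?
Linear/full convolution length: m + n - 1 = 23 + 20 - 1 = 42

42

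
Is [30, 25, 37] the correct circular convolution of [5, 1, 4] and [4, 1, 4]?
Recompute circular convolution of [5, 1, 4] and [4, 1, 4]: y[0] = 5×4 + 1×4 + 4×1 = 28; y[1] = 5×1 + 1×4 + 4×4 = 25; y[2] = 5×4 + 1×1 + 4×4 = 37 → [28, 25, 37]. Compare to given [30, 25, 37]: they differ at index 0: given 30, correct 28, so answer: No

No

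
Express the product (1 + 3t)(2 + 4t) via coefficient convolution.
Ascending coefficients: a = [1, 3], b = [2, 4]. c[0] = 1×2 = 2; c[1] = 1×4 + 3×2 = 10; c[2] = 3×4 = 12. Result coefficients: [2, 10, 12] → 2 + 10t + 12t^2

2 + 10t + 12t^2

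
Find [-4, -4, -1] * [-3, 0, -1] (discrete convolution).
y[0] = -4×-3 = 12; y[1] = -4×0 + -4×-3 = 12; y[2] = -4×-1 + -4×0 + -1×-3 = 7; y[3] = -4×-1 + -1×0 = 4; y[4] = -1×-1 = 1

[12, 12, 7, 4, 1]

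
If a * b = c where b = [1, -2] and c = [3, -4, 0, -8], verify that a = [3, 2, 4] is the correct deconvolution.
Forward-compute [3, 2, 4] * [1, -2]: c[0] = 3×1 = 3; c[1] = 3×-2 + 2×1 = -4; c[2] = 2×-2 + 4×1 = 0; c[3] = 4×-2 = -8 → [3, -4, 0, -8]. Matches given c = [3, -4, 0, -8], so verified.

Verified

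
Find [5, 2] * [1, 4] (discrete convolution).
y[0] = 5×1 = 5; y[1] = 5×4 + 2×1 = 22; y[2] = 2×4 = 8

[5, 22, 8]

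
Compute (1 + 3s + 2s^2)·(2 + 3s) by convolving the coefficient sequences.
Ascending coefficients: a = [1, 3, 2], b = [2, 3]. c[0] = 1×2 = 2; c[1] = 1×3 + 3×2 = 9; c[2] = 3×3 + 2×2 = 13; c[3] = 2×3 = 6. Result coefficients: [2, 9, 13, 6] → 2 + 9s + 13s^2 + 6s^3

2 + 9s + 13s^2 + 6s^3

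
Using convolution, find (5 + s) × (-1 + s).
Ascending coefficients: a = [5, 1], b = [-1, 1]. c[0] = 5×-1 = -5; c[1] = 5×1 + 1×-1 = 4; c[2] = 1×1 = 1. Result coefficients: [-5, 4, 1] → -5 + 4s + s^2

-5 + 4s + s^2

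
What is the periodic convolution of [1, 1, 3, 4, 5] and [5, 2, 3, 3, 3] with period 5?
Use y[k] = Σ_j a[j]·b[(k-j) mod 5]. y[0] = 1×5 + 1×3 + 3×3 + 4×3 + 5×2 = 39; y[1] = 1×2 + 1×5 + 3×3 + 4×3 + 5×3 = 43; y[2] = 1×3 + 1×2 + 3×5 + 4×3 + 5×3 = 47; y[3] = 1×3 + 1×3 + 3×2 + 4×5 + 5×3 = 47; y[4] = 1×3 + 1×3 + 3×3 + 4×2 + 5×5 = 48. Result: [39, 43, 47, 47, 48]

[39, 43, 47, 47, 48]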